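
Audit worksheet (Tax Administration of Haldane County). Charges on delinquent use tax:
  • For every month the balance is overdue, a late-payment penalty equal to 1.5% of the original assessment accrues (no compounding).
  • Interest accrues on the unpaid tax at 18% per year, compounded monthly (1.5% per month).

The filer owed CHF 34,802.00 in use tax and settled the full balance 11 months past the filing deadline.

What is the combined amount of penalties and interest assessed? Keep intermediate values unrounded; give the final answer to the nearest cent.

CHF 11,935.31

Late-payment penalty = 1.5% × CHF 34,802.00 × 11 mo = CHF 5,742.33
Interest: CHF 34,802.00 × ((1 + 0.015)^11 − 1) = CHF 34,802.00 × 0.1779489… = CHF 6,192.9789…
Penalties + interest = CHF 5,742.3300 + CHF 6,192.9789… = CHF 11,935.31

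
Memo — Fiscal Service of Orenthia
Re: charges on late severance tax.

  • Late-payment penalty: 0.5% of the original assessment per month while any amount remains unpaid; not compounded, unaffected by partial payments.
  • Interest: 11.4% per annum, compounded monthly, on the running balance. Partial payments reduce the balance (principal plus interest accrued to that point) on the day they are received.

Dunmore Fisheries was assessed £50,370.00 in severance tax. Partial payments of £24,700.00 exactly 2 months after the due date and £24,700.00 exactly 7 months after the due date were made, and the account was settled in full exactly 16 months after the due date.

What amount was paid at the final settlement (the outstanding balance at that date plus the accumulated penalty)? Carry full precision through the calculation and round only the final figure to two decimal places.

Monthly rate = 11.4% ÷ 12 = 0.95%
Balance at month 2: £50,370.0000 × (1 + 0.0095)^2 = £51,331.5759…
After £24,700.00 payment: £51,331.5759… − £24,700.00 = £26,631.5759…
Balance at month 7: £26,631.5759… × (1 + 0.0095)^5 = £27,920.8402…
After £24,700.00 payment: £27,920.8402… − £24,700.00 = £3,220.8402…
Balance at month 16: £3,220.8402… × (1 + 0.0095)^9 = £3,506.9218…
Penalty: 16 × 0.5% × £50,370.00 = £4,029.60
Final settlement = outstanding balance + penalty = £3,506.9218… + £4,029.60 = £7,536.52

£7,536.52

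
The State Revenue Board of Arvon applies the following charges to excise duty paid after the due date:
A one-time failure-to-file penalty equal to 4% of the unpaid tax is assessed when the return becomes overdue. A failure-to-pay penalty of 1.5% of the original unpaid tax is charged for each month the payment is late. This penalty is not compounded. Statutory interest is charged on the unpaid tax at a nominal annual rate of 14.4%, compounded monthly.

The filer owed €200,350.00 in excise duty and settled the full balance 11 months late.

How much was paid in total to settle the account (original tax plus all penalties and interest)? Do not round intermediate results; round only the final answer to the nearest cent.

Failure-to-file penalty: 4% × €200,350.00 = €8,014.00
Failure-to-pay penalty = 1.5% × €200,350.00 × 11 mo = €33,057.75
Interest (14.4%/yr ÷ 12 = 1.2%/month): €200,350.00 × ((1 + 0.012)^11 − 1) = €28,091.4901…
Total = €200,350.00 + €41,071.7500 + €28,091.4901… = €269,513.24

€269,513.24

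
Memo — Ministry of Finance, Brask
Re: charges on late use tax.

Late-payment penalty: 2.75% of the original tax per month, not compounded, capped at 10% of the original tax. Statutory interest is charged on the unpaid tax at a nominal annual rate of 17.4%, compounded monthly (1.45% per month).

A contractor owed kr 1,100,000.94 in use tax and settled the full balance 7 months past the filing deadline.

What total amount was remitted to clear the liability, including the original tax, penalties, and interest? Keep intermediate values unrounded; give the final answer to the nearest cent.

Penalty (uncapped): 7 × 2.75% × kr 1,100,000.94 = kr 211,750.18…; cap = 10% × kr 1,100,000.94 = kr 110,000.09… → penalty = kr 110,000.09…
Interest: kr 1,100,000.94 × ((1 + 0.0145)^7 − 1) = kr 1,100,000.94 × 0.1060235… = kr 116,625.9635…
Total = kr 1,100,000.94 + kr 110,000.0940 + kr 116,625.9635… = kr 1,326,627.00

kr 1,326,627.00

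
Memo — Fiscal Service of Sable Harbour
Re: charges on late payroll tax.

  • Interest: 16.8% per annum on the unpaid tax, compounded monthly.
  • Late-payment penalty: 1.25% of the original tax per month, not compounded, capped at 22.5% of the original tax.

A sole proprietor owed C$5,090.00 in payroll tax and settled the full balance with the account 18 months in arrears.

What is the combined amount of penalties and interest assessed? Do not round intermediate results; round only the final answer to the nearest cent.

C$2,592.59

Penalty (uncapped): 18 × 1.25% × C$5,090.00 = C$1,145.25; cap = 22.5% × C$5,090.00 = C$1,145.25 → penalty = C$1,145.25
Interest (16.8%/yr ÷ 12 = 1.4%/month): C$5,090.00 × ((1 + 0.014)^18 − 1) = C$1,447.3385…
Penalties + interest = C$1,145.2500 + C$1,447.3385… = C$2,592.59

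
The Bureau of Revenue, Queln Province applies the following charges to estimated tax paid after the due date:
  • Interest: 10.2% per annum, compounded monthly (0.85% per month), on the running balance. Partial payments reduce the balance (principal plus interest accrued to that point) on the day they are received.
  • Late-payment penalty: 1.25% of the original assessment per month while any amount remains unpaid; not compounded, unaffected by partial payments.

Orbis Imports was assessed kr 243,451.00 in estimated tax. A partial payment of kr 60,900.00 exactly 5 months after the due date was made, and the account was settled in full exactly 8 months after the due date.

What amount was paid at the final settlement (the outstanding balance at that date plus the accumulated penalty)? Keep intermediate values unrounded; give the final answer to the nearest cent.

Balance at month 5: kr 243,451.0000 × (1 + 0.0085)^5 = kr 253,975.0623…
After kr 60,900.00 payment: kr 253,975.0623… − kr 60,900.00 = kr 193,075.0623…
Balance at month 8: kr 193,075.0623… × (1 + 0.0085)^3 = kr 198,040.4440…
Penalty: 8 × 1.25% × kr 243,451.00 = kr 24,345.10
Final settlement = outstanding balance + penalty = kr 198,040.4440… + kr 24,345.10 = kr 222,385.54

kr 222,385.54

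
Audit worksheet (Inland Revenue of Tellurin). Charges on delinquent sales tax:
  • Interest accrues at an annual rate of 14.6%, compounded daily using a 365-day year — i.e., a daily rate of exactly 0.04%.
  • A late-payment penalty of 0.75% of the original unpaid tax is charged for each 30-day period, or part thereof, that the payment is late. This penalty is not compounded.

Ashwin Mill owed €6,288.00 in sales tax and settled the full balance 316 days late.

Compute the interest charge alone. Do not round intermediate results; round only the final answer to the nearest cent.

€847.04

Interest: €6,288.00 × ((1 + 0.0004)^316 − 1) = €6,288.00 × 0.13470729… = €847.0395…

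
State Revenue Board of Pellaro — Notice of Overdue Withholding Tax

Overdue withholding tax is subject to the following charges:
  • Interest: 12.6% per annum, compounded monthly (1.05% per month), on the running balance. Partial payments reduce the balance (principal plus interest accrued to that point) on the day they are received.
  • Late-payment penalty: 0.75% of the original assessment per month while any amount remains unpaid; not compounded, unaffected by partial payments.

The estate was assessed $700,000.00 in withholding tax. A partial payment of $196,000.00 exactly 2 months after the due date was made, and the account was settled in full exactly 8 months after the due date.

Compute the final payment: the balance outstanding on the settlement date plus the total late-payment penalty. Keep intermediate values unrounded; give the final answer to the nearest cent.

Balance at month 2: $700,000.0000 × (1 + 0.0105)^2 = $714,777.1750
After $196,000.00 payment: $714,777.1750 − $196,000.00 = $518,777.1750
Balance at month 8: $518,777.1750 × (1 + 0.0105)^6 = $552,330.1708…
Penalty: 8 × 0.75% × $700,000.00 = $42,000.00
Final settlement = outstanding balance + penalty = $552,330.1708… + $42,000.00 = $594,330.17

$594,330.17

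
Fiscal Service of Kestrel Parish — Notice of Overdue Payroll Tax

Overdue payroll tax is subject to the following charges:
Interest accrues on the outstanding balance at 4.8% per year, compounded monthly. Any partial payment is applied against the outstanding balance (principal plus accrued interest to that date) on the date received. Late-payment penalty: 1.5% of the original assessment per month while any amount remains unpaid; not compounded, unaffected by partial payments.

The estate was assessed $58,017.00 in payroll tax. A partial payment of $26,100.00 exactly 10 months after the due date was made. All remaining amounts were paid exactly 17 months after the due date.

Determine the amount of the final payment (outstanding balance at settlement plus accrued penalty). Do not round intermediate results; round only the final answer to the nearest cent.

$50,045.67

Monthly rate = 4.8% ÷ 12 = 0.4%
Balance at month 10: $58,017.0000 × (1 + 0.004)^10 = $60,379.9009…
After $26,100.00 payment: $60,379.9009… − $26,100.00 = $34,279.9009…
Balance at month 17: $34,279.9009… × (1 + 0.004)^7 = $35,251.3333…
Penalty: 17 × 1.5% × $58,017.00 = $14,794.34…
Final settlement = outstanding balance + penalty = $35,251.3333… + $14,794.34… = $50,045.67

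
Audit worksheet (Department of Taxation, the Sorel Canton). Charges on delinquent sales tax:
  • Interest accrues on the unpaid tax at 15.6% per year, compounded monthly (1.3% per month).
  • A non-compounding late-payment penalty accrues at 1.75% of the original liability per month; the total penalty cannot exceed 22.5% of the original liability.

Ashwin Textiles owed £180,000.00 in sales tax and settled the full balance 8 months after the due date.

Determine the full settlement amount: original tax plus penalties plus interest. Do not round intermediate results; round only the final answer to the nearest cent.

£224,794.27

Penalty: 8 × 1.75% × £180,000.00 = £25,200.00 (below the 22.5% cap of £40,500.00)
Interest: £180,000.00 × ((1 + 0.013)^8 − 1) = £180,000.00 × 0.1088571… = £19,594.2694…
Total = £180,000.00 + £25,200.0000 + £19,594.2694… = £224,794.27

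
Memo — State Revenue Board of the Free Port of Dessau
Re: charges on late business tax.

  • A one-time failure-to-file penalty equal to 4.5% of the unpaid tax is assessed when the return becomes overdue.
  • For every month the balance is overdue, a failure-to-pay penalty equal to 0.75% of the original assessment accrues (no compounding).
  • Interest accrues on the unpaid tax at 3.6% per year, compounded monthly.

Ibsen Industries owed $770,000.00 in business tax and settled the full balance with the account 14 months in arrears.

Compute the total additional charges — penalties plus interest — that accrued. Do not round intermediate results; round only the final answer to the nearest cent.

$148,478.26

Failure-to-file penalty: 4.5% × $770,000.00 = $34,650.00
Failure-to-pay penalty: 14 × 0.75% × $770,000.00 = $80,850.00
Interest (3.6%/yr ÷ 12 = 0.3%/month): $770,000.00 × ((1 + 0.003)^14 − 1) = $32,978.2604…
Penalties + interest = $115,500.0000 + $32,978.2604… = $148,478.26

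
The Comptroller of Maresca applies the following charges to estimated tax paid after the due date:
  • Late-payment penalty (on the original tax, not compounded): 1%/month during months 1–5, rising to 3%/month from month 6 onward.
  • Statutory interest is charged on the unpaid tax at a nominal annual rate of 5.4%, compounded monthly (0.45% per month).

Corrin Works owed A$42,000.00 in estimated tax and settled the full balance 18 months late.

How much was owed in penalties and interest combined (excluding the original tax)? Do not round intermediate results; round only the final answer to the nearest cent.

A$22,015.30

Penalty, months 1–5: 5 × 1% × A$42,000.00 = A$2,100.00
Penalty, months 6–18: 13 × 3% × A$42,000.00 = A$16,380.00
Interest: A$42,000.00 × ((1 + 0.0045)^18 − 1) = A$42,000.00 × 0.0841739… = A$3,535.3029…
Penalties + interest = A$18,480.0000 + A$3,535.3029… = A$22,015.30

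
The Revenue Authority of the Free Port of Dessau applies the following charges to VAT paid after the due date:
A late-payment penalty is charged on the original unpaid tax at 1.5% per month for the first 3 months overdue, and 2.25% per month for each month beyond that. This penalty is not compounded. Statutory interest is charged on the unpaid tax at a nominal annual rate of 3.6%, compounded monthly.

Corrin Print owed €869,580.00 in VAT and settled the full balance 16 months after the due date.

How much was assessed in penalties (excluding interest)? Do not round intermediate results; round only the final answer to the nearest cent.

Penalty, months 1–3: 3 × 1.5% × €869,580.00 = €39,131.10
Penalty, months 4–16: 13 × 2.25% × €869,580.00 = €254,352.15
Total penalty = €39,131.10 + €254,352.15 = €293,483.25

€293,483.25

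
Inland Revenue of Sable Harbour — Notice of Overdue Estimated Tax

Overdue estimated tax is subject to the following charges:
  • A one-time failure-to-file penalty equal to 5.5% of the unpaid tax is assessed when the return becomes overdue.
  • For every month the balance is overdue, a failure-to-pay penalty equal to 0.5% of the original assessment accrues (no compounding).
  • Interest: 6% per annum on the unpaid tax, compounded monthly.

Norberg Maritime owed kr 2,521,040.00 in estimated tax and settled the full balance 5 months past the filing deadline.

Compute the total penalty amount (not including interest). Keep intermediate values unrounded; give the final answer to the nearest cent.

Failure-to-file penalty: 5.5% × kr 2,521,040.00 = kr 138,657.20
Failure-to-pay penalty = 0.5% × kr 2,521,040.00 × 5 mo = kr 63,026.00
Total penalty = kr 138,657.20 + kr 63,026.00 = kr 201,683.20

kr 201,683.20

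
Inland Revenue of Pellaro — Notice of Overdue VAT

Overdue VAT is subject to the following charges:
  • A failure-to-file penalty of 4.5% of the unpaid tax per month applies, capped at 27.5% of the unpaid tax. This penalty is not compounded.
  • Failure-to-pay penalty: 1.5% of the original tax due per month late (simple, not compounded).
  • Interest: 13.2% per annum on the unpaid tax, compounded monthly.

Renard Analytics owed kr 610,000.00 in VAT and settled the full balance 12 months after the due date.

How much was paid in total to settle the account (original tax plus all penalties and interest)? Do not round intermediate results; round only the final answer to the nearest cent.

Failure-to-file: 12 × 4.5% × kr 610,000.00 = kr 329,400.00, capped at 27.5% × kr 610,000.00 = kr 167,750.00
Failure-to-pay penalty = 1.5% × kr 610,000.00 × 12 mo = kr 109,800.00
Interest (13.2%/yr ÷ 12 = 1.1%/month): kr 610,000.00 × ((1 + 0.011)^12 − 1) = kr 85,574.5799…
Total = kr 610,000.00 + kr 277,550.0000 + kr 85,574.5799… = kr 973,124.58

kr 973,124.58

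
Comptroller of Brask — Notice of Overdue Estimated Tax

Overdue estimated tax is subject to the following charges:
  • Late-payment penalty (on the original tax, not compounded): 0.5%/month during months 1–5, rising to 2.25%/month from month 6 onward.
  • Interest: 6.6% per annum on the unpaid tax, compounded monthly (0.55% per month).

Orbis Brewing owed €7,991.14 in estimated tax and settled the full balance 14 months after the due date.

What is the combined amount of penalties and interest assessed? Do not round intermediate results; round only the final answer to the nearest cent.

Penalty, months 1–5: 5 × 0.5% × €7,991.14 = €199.78…
Penalty, months 6–14: 9 × 2.25% × €7,991.14 = €1,618.21…
Interest: €7,991.14 × ((1 + 0.0055)^14 − 1) = €7,991.14 × 0.0798142… = €637.8067…
Penalties + interest = €1,817.9844… + €637.8067… = €2,455.79

€2,455.79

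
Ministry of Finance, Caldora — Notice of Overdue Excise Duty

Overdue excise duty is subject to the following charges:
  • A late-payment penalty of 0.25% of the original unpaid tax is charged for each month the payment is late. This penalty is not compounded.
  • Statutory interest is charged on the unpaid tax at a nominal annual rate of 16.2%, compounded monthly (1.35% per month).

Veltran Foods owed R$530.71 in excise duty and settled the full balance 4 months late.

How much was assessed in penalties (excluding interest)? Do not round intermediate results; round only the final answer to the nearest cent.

Late-payment penalty: 4 × 0.25% × R$530.71 = R$5.31…

R$5.31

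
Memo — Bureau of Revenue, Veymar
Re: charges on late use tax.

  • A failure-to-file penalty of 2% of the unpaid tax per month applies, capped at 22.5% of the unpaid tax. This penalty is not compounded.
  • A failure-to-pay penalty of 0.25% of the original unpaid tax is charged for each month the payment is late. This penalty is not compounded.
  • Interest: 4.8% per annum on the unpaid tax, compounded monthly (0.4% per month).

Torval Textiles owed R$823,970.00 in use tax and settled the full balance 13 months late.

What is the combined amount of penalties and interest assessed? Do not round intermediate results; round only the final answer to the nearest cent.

Failure-to-file: 13 × 2% × R$823,970.00 = R$214,232.20, capped at 22.5% × R$823,970.00 = R$185,393.25
Failure-to-pay penalty = 0.25% × R$823,970.00 × 13 mo = R$26,779.03…
Interest: R$823,970.00 × ((1 + 0.004)^13 − 1) = R$823,970.00 × 0.0532665… = R$43,889.9884…
Penalties + interest = R$212,172.2750 + R$43,889.9884… = R$256,062.26

R$256,062.26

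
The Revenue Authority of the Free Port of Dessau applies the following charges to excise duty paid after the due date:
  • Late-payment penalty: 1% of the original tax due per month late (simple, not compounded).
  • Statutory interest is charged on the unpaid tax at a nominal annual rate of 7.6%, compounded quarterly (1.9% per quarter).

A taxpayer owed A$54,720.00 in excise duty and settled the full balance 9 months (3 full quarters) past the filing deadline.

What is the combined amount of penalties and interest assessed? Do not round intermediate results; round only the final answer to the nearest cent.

A$8,103.48

Late-payment penalty: 9 × 1% × A$54,720.00 = A$4,924.80
Interest: A$54,720.00 × ((1 + 0.019)^3 − 1) = A$54,720.00 × 0.0580899… = A$3,178.6771…
Penalties + interest = A$4,924.8000 + A$3,178.6771… = A$8,103.48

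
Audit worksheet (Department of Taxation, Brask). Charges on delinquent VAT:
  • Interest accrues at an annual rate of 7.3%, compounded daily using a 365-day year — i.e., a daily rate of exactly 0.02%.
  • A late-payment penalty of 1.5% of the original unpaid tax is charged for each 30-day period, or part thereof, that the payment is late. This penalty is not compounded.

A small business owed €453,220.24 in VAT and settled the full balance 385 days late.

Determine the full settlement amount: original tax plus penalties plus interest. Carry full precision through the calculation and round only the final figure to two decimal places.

Penalty periods: ⌈385/30⌉ = 13; penalty = 13 × 1.5% × €453,220.24 = €88,377.95…
Interest: €453,220.24 × ((1 + 0.0002)^385 − 1) = €453,220.24 × 0.08003376… = €36,272.9205…
Total = €453,220.24 + €88,377.9468 + €36,272.9205… = €577,871.11

€577,871.11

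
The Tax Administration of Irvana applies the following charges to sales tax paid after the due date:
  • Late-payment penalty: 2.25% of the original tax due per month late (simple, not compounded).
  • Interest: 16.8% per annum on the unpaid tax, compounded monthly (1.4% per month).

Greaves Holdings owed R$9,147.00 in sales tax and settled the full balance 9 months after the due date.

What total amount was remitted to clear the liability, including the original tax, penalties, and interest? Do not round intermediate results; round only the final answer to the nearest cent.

R$12,218.48

Late-payment penalty: 9 × 2.25% × R$9,147.00 = R$1,852.27…
Interest: R$9,147.00 × ((1 + 0.014)^9 − 1) = R$9,147.00 × 0.1332914… = R$1,219.2165…
Total = R$9,147.00 + R$1,852.2675 + R$1,219.2165… = R$12,218.48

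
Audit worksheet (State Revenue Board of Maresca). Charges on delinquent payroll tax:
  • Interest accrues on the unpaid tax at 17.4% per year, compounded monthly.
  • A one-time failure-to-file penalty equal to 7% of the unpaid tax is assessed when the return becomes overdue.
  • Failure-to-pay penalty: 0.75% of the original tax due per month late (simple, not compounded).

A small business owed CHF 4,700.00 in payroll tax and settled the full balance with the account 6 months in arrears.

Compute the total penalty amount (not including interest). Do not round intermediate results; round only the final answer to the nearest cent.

Failure-to-file penalty: 7% × CHF 4,700.00 = CHF 329.00
Failure-to-pay penalty = 0.75% × CHF 4,700.00 × 6 mo = CHF 211.50
Total penalty = CHF 329.00 + CHF 211.50 = CHF 540.50

CHF 540.50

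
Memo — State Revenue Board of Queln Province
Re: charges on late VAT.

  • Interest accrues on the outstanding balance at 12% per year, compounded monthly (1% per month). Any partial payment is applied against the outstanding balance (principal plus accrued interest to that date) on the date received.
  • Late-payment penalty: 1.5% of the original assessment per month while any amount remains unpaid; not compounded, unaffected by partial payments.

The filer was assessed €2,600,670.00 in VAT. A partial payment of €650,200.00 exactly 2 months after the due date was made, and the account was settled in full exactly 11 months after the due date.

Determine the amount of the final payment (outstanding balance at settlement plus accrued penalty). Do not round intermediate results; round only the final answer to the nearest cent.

€2,619,481.58

Balance at month 2: €2,600,670.0000 × (1 + 0.01)^2 = €2,652,943.4670
After €650,200.00 payment: €2,652,943.4670 − €650,200.00 = €2,002,743.4670
Balance at month 11: €2,002,743.4670 × (1 + 0.01)^9 = €2,190,371.0348…
Penalty: 11 × 1.5% × €2,600,670.00 = €429,110.55
Final settlement = outstanding balance + penalty = €2,190,371.0348… + €429,110.55 = €2,619,481.58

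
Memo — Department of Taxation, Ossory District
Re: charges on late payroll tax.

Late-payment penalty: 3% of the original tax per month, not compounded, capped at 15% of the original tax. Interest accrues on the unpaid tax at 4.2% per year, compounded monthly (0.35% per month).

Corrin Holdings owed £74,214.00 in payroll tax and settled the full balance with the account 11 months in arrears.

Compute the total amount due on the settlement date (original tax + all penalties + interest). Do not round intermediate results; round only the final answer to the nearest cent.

Penalty (uncapped): 11 × 3% × £74,214.00 = £24,490.62; cap = 15% × £74,214.00 = £11,132.10 → penalty = £11,132.10
Interest: £74,214.00 × ((1 + 0.0035)^11 − 1) = £74,214.00 × 0.0391809… = £2,907.7694…
Total = £74,214.00 + £11,132.1000 + £2,907.7694… = £88,253.87

£88,253.87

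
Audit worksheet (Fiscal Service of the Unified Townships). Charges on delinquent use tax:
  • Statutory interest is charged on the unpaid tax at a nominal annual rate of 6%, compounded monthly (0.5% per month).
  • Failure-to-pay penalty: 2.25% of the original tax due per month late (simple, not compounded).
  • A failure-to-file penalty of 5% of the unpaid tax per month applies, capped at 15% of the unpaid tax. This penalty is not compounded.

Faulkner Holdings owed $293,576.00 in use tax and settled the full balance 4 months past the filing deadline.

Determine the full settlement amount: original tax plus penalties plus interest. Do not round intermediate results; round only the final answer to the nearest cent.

$369,949.94

Failure-to-file: 4 × 5% × $293,576.00 = $58,715.20, capped at 15% × $293,576.00 = $44,036.40
Failure-to-pay penalty = 2.25% × $293,576.00 × 4 mo = $26,421.84
Interest: $293,576.00 × ((1 + 0.005)^4 − 1) = $293,576.00 × 0.0201505… = $5,915.7034…
Total = $293,576.00 + $70,458.2400 + $5,915.7034… = $369,949.94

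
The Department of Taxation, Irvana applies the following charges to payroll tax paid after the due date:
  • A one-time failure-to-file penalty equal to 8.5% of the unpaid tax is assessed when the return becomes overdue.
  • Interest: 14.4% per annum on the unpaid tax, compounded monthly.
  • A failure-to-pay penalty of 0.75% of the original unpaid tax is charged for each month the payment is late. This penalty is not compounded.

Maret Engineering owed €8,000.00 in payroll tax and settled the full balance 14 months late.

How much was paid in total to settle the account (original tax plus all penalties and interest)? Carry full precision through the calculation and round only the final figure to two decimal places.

Failure-to-file penalty: 8.5% × €8,000.00 = €680.00
Failure-to-pay penalty: 14 × 0.75% × €8,000.00 = €840.00
Interest (14.4%/yr ÷ 12 = 1.2%/month): €8,000.00 × ((1 + 0.012)^14 − 1) = €1,454.0340…
Total = €8,000.00 + €1,520.0000 + €1,454.0340… = €10,974.03

€10,974.03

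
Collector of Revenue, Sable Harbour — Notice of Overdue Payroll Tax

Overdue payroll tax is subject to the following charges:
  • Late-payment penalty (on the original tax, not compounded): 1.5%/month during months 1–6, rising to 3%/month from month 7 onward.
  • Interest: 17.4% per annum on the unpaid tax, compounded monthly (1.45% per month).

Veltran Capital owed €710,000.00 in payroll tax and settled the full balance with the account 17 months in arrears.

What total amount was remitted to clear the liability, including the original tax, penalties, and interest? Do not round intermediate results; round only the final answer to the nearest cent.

Penalty, months 1–6: 6 × 1.5% × €710,000.00 = €63,900.00
Penalty, months 7–17: 11 × 3% × €710,000.00 = €234,300.00
Interest: €710,000.00 × ((1 + 0.0145)^17 − 1) = €710,000.00 × 0.2772764… = €196,866.2135…
Total = €710,000.00 + €298,200.0000 + €196,866.2135… = €1,205,066.21

€1,205,066.21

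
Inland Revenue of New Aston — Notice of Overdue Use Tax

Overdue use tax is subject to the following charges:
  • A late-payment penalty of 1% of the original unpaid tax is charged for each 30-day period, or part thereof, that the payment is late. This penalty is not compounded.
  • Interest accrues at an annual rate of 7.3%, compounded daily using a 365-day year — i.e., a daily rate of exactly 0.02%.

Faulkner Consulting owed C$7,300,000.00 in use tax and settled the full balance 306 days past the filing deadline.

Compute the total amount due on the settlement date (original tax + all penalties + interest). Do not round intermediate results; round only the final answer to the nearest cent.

Penalty periods: ⌈306/30⌉ = 11; penalty = 11 × 1% × C$7,300,000.00 = C$803,000.00
Interest: C$7,300,000.00 × ((1 + 0.0002)^306 − 1) = C$7,300,000.00 × 0.06310501… = C$460,666.5721…
Total = C$7,300,000.00 + C$803,000.0000 + C$460,666.5721… = C$8,563,666.57

C$8,563,666.57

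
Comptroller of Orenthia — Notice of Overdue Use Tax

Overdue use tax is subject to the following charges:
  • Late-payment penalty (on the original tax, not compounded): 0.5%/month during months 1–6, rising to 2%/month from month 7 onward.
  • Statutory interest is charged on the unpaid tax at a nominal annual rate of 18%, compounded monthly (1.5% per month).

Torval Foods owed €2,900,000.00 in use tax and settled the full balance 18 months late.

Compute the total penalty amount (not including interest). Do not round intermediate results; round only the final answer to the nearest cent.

Penalty, months 1–6: 6 × 0.5% × €2,900,000.00 = €87,000.00
Penalty, months 7–18: 12 × 2% × €2,900,000.00 = €696,000.00
Total penalty = €87,000.00 + €696,000.00 = €783,000.00

€783,000.00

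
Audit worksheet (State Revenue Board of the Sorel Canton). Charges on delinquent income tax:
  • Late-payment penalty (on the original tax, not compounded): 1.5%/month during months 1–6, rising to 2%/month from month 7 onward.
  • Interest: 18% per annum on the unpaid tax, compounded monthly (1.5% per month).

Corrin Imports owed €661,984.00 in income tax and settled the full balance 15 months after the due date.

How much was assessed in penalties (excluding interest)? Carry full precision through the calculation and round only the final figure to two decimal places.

€178,735.68

Penalty, months 1–6: 6 × 1.5% × €661,984.00 = €59,578.56
Penalty, months 7–15: 9 × 2% × €661,984.00 = €119,157.12
Total penalty = €59,578.56 + €119,157.12 = €178,735.68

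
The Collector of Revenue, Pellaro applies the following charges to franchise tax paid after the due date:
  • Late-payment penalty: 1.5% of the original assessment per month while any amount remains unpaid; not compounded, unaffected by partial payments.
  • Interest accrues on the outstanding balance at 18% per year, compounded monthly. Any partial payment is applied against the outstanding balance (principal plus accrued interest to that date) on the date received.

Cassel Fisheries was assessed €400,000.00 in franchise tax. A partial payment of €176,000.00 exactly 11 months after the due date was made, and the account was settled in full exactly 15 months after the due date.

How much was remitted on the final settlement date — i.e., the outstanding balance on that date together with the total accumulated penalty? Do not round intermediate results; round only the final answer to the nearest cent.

Monthly rate = 18% ÷ 12 = 1.5%
Balance at month 11: €400,000.0000 × (1 + 0.015)^11 = €471,179.5750…
After €176,000.00 payment: €471,179.5750… − €176,000.00 = €295,179.5750…
Balance at month 15: €295,179.5750… × (1 + 0.015)^4 = €313,292.8418…
Penalty: 15 × 1.5% × €400,000.00 = €90,000.00
Final settlement = outstanding balance + penalty = €313,292.8418… + €90,000.00 = €403,292.84

€403,292.84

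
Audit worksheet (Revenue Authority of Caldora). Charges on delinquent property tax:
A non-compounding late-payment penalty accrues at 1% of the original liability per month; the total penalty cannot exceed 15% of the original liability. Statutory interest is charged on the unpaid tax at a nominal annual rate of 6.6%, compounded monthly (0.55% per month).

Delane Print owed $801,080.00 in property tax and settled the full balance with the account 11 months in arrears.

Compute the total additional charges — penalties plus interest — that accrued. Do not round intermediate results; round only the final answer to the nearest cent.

$137,939.17

Penalty: 11 × 1% × $801,080.00 = $88,118.80 (below the 15% cap of $120,162.00)
Interest: $801,080.00 × ((1 + 0.0055)^11 − 1) = $801,080.00 × 0.0621915… = $49,820.3718…
Penalties + interest = $88,118.8000 + $49,820.3718… = $137,939.17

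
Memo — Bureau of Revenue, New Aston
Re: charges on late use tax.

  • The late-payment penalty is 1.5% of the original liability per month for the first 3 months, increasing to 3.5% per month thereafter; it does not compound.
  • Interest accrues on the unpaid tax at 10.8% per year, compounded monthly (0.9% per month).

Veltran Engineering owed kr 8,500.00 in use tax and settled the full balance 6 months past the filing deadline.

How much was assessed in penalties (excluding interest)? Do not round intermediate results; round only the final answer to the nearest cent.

Penalty, months 1–3: 3 × 1.5% × kr 8,500.00 = kr 382.50
Penalty, months 4–6: 3 × 3.5% × kr 8,500.00 = kr 892.50
Total penalty = kr 382.50 + kr 892.50 = kr 1,275.00

kr 1,275.00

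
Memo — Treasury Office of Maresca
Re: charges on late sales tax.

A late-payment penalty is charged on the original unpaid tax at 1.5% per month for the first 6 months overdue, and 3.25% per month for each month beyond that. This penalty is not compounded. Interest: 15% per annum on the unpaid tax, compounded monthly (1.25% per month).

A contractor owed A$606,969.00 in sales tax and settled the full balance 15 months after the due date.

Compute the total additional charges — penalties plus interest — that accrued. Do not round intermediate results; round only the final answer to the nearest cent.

Penalty, months 1–6: 6 × 1.5% × A$606,969.00 = A$54,627.21
Penalty, months 7–15: 9 × 3.25% × A$606,969.00 = A$177,538.43…
Interest: A$606,969.00 × ((1 + 0.0125)^15 − 1) = A$606,969.00 × 0.2048292… = A$124,324.9643…
Penalties + interest = A$232,165.6425 + A$124,324.9643… = A$356,490.61

A$356,490.61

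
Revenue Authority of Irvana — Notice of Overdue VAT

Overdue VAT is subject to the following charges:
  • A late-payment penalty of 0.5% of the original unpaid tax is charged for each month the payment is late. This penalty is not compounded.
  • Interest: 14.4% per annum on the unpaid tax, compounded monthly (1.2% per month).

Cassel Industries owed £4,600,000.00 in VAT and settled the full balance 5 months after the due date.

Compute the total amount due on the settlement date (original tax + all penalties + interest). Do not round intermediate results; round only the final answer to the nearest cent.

Late-payment penalty: 5 × 0.5% × £4,600,000.00 = £115,000.00
Interest: £4,600,000.00 × ((1 + 0.012)^5 − 1) = £4,600,000.00 × 0.0614574… = £282,703.9661…
Total = £4,600,000.00 + £115,000.0000 + £282,703.9661… = £4,997,703.97

£4,997,703.97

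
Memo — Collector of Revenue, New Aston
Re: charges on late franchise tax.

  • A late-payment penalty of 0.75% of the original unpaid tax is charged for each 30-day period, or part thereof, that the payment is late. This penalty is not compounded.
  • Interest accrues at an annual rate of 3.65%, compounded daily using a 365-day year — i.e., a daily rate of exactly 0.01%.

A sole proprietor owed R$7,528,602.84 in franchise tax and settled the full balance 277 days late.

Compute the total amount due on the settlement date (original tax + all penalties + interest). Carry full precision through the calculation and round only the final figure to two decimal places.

Penalty periods: ⌈277/30⌉ = 10; penalty = 10 × 0.75% × R$7,528,602.84 = R$564,645.21…
Interest: R$7,528,602.84 × ((1 + 0.0001)^277 − 1) = R$7,528,602.84 × 0.02808579… = R$211,446.7447…
Total = R$7,528,602.84 + R$564,645.2130 + R$211,446.7447… = R$8,304,694.80

R$8,304,694.80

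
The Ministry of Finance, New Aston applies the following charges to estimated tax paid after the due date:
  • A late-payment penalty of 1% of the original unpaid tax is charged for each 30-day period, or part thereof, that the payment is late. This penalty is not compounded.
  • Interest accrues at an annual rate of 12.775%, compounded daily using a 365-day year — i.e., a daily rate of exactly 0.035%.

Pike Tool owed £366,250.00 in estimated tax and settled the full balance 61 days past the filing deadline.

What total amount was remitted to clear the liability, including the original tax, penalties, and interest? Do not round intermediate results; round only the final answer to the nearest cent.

£385,139.61

Penalty periods: ⌈61/30⌉ = 3; penalty = 3 × 1% × £366,250.00 = £10,987.50
Interest: £366,250.00 × ((1 + 0.00035)^61 − 1) = £366,250.00 × 0.02157573… = £7,902.1096…
Total = £366,250.00 + £10,987.5000 + £7,902.1096… = £385,139.61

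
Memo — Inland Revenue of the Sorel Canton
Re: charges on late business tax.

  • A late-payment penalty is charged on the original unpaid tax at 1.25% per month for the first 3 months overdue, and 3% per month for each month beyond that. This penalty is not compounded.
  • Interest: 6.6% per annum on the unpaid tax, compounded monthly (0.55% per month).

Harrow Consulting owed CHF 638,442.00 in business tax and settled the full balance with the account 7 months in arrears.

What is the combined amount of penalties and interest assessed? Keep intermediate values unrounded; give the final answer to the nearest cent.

CHF 125,543.94

Penalty, months 1–3: 3 × 1.25% × CHF 638,442.00 = CHF 23,941.58…
Penalty, months 4–7: 4 × 3% × CHF 638,442.00 = CHF 76,613.04
Interest: CHF 638,442.00 × ((1 + 0.0055)^7 − 1) = CHF 638,442.00 × 0.0391411… = CHF 24,989.3255…
Penalties + interest = CHF 100,554.6150 + CHF 24,989.3255… = CHF 125,543.94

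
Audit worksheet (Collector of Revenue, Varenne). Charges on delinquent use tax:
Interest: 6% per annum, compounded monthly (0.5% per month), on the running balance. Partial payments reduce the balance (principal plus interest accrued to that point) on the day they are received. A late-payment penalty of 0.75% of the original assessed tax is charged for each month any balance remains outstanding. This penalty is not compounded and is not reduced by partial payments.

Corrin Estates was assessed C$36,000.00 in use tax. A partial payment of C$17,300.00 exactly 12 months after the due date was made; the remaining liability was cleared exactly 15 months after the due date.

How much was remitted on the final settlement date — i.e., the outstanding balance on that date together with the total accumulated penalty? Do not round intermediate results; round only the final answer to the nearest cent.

Balance at month 12: C$36,000.0000 × (1 + 0.005)^12 = C$38,220.4012…
After C$17,300.00 payment: C$38,220.4012… − C$17,300.00 = C$20,920.4012…
Balance at month 15: C$20,920.4012… × (1 + 0.005)^3 = C$21,235.7789…
Penalty: 15 × 0.75% × C$36,000.00 = C$4,050.00
Final settlement = outstanding balance + penalty = C$21,235.7789… + C$4,050.00 = C$25,285.78

C$25,285.78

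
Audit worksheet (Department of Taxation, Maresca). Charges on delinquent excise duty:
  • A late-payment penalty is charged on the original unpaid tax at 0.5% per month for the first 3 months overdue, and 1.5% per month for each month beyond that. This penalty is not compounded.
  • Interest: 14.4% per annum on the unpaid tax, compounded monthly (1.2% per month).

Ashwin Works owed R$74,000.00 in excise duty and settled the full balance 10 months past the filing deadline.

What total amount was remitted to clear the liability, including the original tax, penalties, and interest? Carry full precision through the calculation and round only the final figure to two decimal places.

R$92,255.19

Penalty, months 1–3: 3 × 0.5% × R$74,000.00 = R$1,110.00
Penalty, months 4–10: 7 × 1.5% × R$74,000.00 = R$7,770.00
Interest: R$74,000.00 × ((1 + 0.012)^10 − 1) = R$74,000.00 × 0.1266918… = R$9,375.1916…
Total = R$74,000.00 + R$8,880.0000 + R$9,375.1916… = R$92,255.19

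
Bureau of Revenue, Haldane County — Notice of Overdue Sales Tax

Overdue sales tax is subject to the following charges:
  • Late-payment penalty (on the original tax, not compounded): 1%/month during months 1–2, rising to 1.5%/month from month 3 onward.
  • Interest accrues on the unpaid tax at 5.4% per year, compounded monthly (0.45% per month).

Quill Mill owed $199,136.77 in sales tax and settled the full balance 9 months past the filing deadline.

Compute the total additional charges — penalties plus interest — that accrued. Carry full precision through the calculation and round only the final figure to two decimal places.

Penalty, months 1–2: 2 × 1% × $199,136.77 = $3,982.74…
Penalty, months 3–9: 7 × 1.5% × $199,136.77 = $20,909.36…
Interest: $199,136.77 × ((1 + 0.0045)^9 − 1) = $199,136.77 × 0.0412367… = $8,211.7445…
Penalties + interest = $24,892.0963… + $8,211.7445… = $33,103.84

$33,103.84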